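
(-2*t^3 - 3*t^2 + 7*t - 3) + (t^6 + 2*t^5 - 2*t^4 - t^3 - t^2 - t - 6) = t^6 + 2*t^5 - 2*t^4 - 3*t^3 - 4*t^2 + 6*t - 9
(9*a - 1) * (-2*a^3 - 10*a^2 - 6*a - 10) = -18*a^4 - 88*a^3 - 44*a^2 - 84*a + 10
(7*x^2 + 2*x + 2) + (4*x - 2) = 7*x^2 + 6*x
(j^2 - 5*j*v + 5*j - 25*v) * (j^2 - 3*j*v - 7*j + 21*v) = j^4 - 8*j^3*v - 2*j^3 + 15*j^2*v^2 + 16*j^2*v - 35*j^2 - 30*j*v^2 + 280*j*v - 525*v^2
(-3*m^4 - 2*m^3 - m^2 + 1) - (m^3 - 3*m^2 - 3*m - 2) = -3*m^4 - 3*m^3 + 2*m^2 + 3*m + 3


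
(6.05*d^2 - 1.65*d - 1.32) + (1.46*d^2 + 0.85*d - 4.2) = 7.51*d^2 - 0.8*d - 5.52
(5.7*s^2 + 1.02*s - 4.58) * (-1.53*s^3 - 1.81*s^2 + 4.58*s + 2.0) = -8.721*s^5 - 11.8776*s^4 + 31.2672*s^3 + 24.3614*s^2 - 18.9364*s - 9.16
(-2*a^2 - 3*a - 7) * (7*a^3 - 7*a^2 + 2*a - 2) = -14*a^5 - 7*a^4 - 32*a^3 + 47*a^2 - 8*a + 14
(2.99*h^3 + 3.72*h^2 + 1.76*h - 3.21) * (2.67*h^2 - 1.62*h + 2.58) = 7.9833*h^5 + 5.0886*h^4 + 6.387*h^3 - 1.8243*h^2 + 9.741*h - 8.2818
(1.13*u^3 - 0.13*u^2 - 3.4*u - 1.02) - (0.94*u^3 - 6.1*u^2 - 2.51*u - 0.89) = 0.19*u^3 + 5.97*u^2 - 0.89*u - 0.13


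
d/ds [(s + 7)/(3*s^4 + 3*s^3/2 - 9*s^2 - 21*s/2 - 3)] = 2*(-6*s^3 - 52*s^2 + 37*s + 47)/(3*(4*s^7 - 23*s^5 - 17*s^4 + 31*s^3 + 49*s^2 + 24*s + 4))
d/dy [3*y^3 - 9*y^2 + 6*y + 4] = 9*y^2 - 18*y + 6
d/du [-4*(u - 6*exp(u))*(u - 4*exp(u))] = 40*u*exp(u) - 8*u - 192*exp(2*u) + 40*exp(u)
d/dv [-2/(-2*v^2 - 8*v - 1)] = 8*(-v - 2)/(2*v^2 + 8*v + 1)^2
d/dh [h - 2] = 1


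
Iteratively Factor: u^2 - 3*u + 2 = (u - 2)*(u - 1)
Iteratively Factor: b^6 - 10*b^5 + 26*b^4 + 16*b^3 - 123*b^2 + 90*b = (b - 1)*(b^5 - 9*b^4 + 17*b^3 + 33*b^2 - 90*b) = (b - 5)*(b - 1)*(b^4 - 4*b^3 - 3*b^2 + 18*b) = (b - 5)*(b - 3)*(b - 1)*(b^3 - b^2 - 6*b) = (b - 5)*(b - 3)*(b - 1)*(b + 2)*(b^2 - 3*b) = (b - 5)*(b - 3)^2*(b - 1)*(b + 2)*(b)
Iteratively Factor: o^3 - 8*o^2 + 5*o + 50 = (o - 5)*(o^2 - 3*o - 10) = (o - 5)*(o + 2)*(o - 5)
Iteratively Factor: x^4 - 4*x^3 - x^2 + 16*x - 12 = (x - 3)*(x^3 - x^2 - 4*x + 4) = (x - 3)*(x + 2)*(x^2 - 3*x + 2) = (x - 3)*(x - 2)*(x + 2)*(x - 1)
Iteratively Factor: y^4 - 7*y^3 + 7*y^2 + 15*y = (y + 1)*(y^3 - 8*y^2 + 15*y) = (y - 5)*(y + 1)*(y^2 - 3*y) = (y - 5)*(y - 3)*(y + 1)*(y)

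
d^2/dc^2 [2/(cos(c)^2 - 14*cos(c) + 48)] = (-8*sin(c)^4 + 12*sin(c)^2 - 1449*cos(c) + 21*cos(3*c) + 588)/((cos(c) - 8)^3*(cos(c) - 6)^3)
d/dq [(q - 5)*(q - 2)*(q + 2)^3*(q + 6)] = 6*q^5 + 25*q^4 - 104*q^3 - 408*q^2 - 64*q + 464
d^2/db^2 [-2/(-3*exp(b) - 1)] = (18*exp(b) - 6)*exp(b)/(3*exp(b) + 1)^3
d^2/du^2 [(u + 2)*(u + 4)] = 2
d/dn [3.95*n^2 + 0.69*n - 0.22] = 7.9*n + 0.69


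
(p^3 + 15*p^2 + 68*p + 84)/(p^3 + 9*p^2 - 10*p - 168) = (p + 2)/(p - 4)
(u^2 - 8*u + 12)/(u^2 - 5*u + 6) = (u - 6)/(u - 3)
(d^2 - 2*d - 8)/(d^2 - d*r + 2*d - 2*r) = (4 - d)/(-d + r)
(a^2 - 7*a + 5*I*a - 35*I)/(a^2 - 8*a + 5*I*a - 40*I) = (a - 7)/(a - 8)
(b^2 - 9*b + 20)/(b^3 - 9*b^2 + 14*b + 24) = (b - 5)/(b^2 - 5*b - 6)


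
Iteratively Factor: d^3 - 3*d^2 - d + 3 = (d - 1)*(d^2 - 2*d - 3) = (d - 1)*(d + 1)*(d - 3)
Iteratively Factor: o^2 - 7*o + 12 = (o - 4)*(o - 3)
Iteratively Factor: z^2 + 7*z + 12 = (z + 4)*(z + 3)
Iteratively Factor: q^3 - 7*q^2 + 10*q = (q - 2)*(q^2 - 5*q) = q*(q - 2)*(q - 5)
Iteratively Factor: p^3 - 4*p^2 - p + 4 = (p - 1)*(p^2 - 3*p - 4) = (p - 1)*(p + 1)*(p - 4)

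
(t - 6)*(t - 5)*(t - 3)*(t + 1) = t^4 - 13*t^3 + 49*t^2 - 27*t - 90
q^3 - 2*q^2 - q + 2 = (q - 2)*(q - 1)*(q + 1)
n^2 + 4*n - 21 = (n - 3)*(n + 7)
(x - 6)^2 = x^2 - 12*x + 36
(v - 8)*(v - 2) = v^2 - 10*v + 16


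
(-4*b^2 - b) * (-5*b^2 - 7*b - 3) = 20*b^4 + 33*b^3 + 19*b^2 + 3*b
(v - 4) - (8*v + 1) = -7*v - 5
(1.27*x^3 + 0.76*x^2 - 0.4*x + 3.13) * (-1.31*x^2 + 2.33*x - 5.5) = -1.6637*x^5 + 1.9635*x^4 - 4.6902*x^3 - 9.2123*x^2 + 9.4929*x - 17.215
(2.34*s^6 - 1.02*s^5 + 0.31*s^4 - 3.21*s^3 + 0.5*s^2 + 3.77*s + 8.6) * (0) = 0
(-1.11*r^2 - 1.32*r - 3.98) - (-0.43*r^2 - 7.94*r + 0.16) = -0.68*r^2 + 6.62*r - 4.14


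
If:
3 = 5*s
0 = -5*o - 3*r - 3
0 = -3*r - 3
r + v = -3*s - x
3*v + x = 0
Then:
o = 0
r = -1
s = 3/5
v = 2/5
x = -6/5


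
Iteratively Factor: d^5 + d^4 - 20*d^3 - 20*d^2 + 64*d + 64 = (d + 2)*(d^4 - d^3 - 18*d^2 + 16*d + 32) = (d + 2)*(d + 4)*(d^3 - 5*d^2 + 2*d + 8) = (d - 4)*(d + 2)*(d + 4)*(d^2 - d - 2) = (d - 4)*(d + 1)*(d + 2)*(d + 4)*(d - 2)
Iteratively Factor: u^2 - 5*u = (u - 5)*(u)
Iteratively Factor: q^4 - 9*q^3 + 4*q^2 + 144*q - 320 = (q + 4)*(q^3 - 13*q^2 + 56*q - 80) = (q - 4)*(q + 4)*(q^2 - 9*q + 20) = (q - 4)^2*(q + 4)*(q - 5)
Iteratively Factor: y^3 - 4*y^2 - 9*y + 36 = (y - 3)*(y^2 - y - 12) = (y - 4)*(y - 3)*(y + 3)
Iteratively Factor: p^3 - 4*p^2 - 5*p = (p)*(p^2 - 4*p - 5) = p*(p - 5)*(p + 1)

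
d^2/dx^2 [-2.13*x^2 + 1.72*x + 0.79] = -4.26000000000000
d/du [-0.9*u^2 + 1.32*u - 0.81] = 1.32 - 1.8*u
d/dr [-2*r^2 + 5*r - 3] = 5 - 4*r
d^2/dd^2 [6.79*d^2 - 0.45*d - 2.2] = 13.5800000000000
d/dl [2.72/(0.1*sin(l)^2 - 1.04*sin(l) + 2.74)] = (2.8288 - 0.544*sin(l))*cos(l)/(0.1*sin(l)^2 - 1.04*sin(l) + 2.74)^2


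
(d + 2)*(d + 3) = d^2 + 5*d + 6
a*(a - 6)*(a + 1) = a^3 - 5*a^2 - 6*a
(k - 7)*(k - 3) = k^2 - 10*k + 21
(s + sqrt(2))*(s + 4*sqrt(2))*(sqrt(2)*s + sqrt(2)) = sqrt(2)*s^3 + sqrt(2)*s^2 + 10*s^2 + 10*s + 8*sqrt(2)*s + 8*sqrt(2)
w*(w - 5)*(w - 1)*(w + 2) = w^4 - 4*w^3 - 7*w^2 + 10*w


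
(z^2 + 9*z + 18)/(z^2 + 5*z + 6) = (z + 6)/(z + 2)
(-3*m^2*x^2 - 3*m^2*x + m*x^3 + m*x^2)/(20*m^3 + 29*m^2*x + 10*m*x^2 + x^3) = m*x*(-3*m*x - 3*m + x^2 + x)/(20*m^3 + 29*m^2*x + 10*m*x^2 + x^3)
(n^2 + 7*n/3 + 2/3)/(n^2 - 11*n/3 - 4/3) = (n + 2)/(n - 4)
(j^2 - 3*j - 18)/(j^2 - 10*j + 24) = (j + 3)/(j - 4)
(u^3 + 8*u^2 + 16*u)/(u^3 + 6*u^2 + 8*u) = (u + 4)/(u + 2)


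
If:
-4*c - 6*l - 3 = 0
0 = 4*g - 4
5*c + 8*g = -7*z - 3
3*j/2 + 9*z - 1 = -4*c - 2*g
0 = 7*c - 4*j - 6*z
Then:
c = 538/101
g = 1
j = 1756/101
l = -2455/606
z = -543/101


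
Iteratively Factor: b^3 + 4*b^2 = (b + 4)*(b^2) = b*(b + 4)*(b)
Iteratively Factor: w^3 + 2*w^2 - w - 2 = (w + 2)*(w^2 - 1) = (w + 1)*(w + 2)*(w - 1)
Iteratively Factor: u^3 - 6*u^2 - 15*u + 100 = (u - 5)*(u^2 - u - 20) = (u - 5)^2*(u + 4)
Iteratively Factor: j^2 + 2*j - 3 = (j + 3)*(j - 1)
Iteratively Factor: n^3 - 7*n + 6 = (n - 2)*(n^2 + 2*n - 3) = (n - 2)*(n - 1)*(n + 3)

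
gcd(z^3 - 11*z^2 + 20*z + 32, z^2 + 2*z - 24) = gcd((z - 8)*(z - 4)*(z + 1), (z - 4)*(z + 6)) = z - 4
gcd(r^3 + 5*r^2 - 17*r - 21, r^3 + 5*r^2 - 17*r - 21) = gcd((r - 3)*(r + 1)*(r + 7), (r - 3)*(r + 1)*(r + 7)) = r^3 + 5*r^2 - 17*r - 21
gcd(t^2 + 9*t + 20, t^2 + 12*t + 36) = 1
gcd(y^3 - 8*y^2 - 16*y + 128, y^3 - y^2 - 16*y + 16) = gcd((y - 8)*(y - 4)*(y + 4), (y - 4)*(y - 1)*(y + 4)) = y^2 - 16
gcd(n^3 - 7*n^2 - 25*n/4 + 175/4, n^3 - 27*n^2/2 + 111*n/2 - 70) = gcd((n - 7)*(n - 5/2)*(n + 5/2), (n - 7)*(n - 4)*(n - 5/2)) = n^2 - 19*n/2 + 35/2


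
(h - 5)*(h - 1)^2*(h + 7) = h^4 - 38*h^2 + 72*h - 35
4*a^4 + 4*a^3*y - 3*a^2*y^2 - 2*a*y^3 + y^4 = (-2*a + y)^2*(a + y)^2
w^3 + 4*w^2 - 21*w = w*(w - 3)*(w + 7)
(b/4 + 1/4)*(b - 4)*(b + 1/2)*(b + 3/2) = b^4/4 - b^3/4 - 37*b^2/16 - 41*b/16 - 3/4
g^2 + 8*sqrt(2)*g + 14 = (g + sqrt(2))*(g + 7*sqrt(2))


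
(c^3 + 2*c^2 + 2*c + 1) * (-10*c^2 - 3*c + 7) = -10*c^5 - 23*c^4 - 19*c^3 - 2*c^2 + 11*c + 7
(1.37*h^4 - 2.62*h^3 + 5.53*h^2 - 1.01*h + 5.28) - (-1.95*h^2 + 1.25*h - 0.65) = 1.37*h^4 - 2.62*h^3 + 7.48*h^2 - 2.26*h + 5.93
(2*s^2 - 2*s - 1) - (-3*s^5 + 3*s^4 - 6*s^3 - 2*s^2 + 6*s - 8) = 3*s^5 - 3*s^4 + 6*s^3 + 4*s^2 - 8*s + 7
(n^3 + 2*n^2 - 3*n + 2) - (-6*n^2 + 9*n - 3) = n^3 + 8*n^2 - 12*n + 5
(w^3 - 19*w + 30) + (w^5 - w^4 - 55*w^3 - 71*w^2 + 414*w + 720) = w^5 - w^4 - 54*w^3 - 71*w^2 + 395*w + 750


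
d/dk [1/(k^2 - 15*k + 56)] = (15 - 2*k)/(k^2 - 15*k + 56)^2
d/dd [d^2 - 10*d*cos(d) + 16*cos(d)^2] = 10*d*sin(d) + 2*d - 16*sin(2*d) - 10*cos(d)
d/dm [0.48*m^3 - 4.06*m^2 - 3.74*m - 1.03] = 1.44*m^2 - 8.12*m - 3.74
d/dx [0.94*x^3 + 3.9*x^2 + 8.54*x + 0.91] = 2.82*x^2 + 7.8*x + 8.54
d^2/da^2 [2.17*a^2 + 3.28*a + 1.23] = 4.34000000000000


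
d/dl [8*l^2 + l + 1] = 16*l + 1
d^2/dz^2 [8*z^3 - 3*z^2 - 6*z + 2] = 48*z - 6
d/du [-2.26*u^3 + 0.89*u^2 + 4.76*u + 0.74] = -6.78*u^2 + 1.78*u + 4.76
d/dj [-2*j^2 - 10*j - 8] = -4*j - 10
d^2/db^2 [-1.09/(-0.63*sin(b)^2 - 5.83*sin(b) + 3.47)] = (-1.730484*sin(b)^4 - 12.010383*sin(b)^3 - 43.983571*sin(b)^2 + 1.969957*sin(b) + 78.8615)/(0.63*sin(b)^2 + 5.83*sin(b) - 3.47)^3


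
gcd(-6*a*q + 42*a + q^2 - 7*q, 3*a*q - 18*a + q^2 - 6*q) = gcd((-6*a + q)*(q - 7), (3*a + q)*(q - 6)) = 1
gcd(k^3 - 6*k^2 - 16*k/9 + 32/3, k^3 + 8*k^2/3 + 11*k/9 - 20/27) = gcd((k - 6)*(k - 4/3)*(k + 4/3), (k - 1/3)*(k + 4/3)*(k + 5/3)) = k + 4/3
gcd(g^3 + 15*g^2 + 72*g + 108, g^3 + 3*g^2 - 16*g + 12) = g + 6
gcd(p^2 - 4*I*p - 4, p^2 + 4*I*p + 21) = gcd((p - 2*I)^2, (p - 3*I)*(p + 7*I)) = 1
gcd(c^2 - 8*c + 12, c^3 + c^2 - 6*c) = c - 2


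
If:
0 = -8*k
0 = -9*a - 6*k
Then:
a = 0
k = 0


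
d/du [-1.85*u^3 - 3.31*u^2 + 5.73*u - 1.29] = -5.55*u^2 - 6.62*u + 5.73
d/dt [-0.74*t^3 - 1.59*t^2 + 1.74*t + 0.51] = -2.22*t^2 - 3.18*t + 1.74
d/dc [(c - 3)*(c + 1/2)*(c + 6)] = 3*c^2 + 7*c - 33/2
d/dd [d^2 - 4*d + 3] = 2*d - 4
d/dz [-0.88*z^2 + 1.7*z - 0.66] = 1.7 - 1.76*z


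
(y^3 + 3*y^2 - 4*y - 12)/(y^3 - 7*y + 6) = (y + 2)/(y - 1)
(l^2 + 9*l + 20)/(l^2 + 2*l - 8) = (l + 5)/(l - 2)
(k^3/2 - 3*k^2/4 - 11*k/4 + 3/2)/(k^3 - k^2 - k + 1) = (2*k^3 - 3*k^2 - 11*k + 6)/(4*(k^3 - k^2 - k + 1))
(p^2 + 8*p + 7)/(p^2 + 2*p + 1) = (p + 7)/(p + 1)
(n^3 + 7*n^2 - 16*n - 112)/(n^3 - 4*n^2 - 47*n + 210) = (n^2 - 16)/(n^2 - 11*n + 30)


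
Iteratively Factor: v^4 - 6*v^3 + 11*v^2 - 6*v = (v - 2)*(v^3 - 4*v^2 + 3*v) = v*(v - 2)*(v^2 - 4*v + 3) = v*(v - 3)*(v - 2)*(v - 1)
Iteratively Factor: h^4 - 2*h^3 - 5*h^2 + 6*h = (h - 1)*(h^3 - h^2 - 6*h) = (h - 1)*(h + 2)*(h^2 - 3*h) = (h - 3)*(h - 1)*(h + 2)*(h)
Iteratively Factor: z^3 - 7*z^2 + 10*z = (z - 2)*(z^2 - 5*z) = z*(z - 2)*(z - 5)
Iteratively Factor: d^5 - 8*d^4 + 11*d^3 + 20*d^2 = (d)*(d^4 - 8*d^3 + 11*d^2 + 20*d) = d*(d - 5)*(d^3 - 3*d^2 - 4*d) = d*(d - 5)*(d - 4)*(d^2 + d) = d*(d - 5)*(d - 4)*(d + 1)*(d)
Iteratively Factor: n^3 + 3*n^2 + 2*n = (n)*(n^2 + 3*n + 2) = n*(n + 1)*(n + 2)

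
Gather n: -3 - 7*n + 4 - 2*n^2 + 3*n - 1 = -2*n^2 - 4*n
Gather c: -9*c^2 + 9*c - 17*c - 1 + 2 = -9*c^2 - 8*c + 1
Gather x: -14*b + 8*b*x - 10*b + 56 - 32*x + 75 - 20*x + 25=-24*b + x*(8*b - 52) + 156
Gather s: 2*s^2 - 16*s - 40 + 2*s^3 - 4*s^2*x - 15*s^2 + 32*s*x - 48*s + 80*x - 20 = 2*s^3 + s^2*(-4*x - 13) + s*(32*x - 64) + 80*x - 60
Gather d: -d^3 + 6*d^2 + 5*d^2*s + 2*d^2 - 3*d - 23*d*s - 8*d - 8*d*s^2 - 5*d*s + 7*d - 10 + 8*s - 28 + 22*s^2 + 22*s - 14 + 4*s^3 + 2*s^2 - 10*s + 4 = -d^3 + d^2*(5*s + 8) + d*(-8*s^2 - 28*s - 4) + 4*s^3 + 24*s^2 + 20*s - 48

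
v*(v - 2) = v^2 - 2*v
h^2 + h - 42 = (h - 6)*(h + 7)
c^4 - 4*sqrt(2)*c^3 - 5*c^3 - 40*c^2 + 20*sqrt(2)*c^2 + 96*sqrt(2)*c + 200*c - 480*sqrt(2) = (c - 5)*(c - 6*sqrt(2))*(c - 2*sqrt(2))*(c + 4*sqrt(2))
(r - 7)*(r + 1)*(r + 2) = r^3 - 4*r^2 - 19*r - 14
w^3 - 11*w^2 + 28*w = w*(w - 7)*(w - 4)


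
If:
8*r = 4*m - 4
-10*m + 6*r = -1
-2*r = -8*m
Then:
No Solution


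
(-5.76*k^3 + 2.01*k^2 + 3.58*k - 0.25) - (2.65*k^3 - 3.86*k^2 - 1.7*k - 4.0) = -8.41*k^3 + 5.87*k^2 + 5.28*k + 3.75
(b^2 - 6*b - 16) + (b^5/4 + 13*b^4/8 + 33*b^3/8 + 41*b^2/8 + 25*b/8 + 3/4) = b^5/4 + 13*b^4/8 + 33*b^3/8 + 49*b^2/8 - 23*b/8 - 61/4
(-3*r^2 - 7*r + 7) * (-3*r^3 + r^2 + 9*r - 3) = 9*r^5 + 18*r^4 - 55*r^3 - 47*r^2 + 84*r - 21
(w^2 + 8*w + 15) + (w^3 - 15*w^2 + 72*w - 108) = w^3 - 14*w^2 + 80*w - 93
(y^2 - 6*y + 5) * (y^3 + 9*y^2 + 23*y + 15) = y^5 + 3*y^4 - 26*y^3 - 78*y^2 + 25*y + 75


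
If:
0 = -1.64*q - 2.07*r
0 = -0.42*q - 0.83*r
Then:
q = 0.00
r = 0.00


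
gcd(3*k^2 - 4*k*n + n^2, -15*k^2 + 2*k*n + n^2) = 3*k - n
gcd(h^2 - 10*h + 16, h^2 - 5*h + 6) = h - 2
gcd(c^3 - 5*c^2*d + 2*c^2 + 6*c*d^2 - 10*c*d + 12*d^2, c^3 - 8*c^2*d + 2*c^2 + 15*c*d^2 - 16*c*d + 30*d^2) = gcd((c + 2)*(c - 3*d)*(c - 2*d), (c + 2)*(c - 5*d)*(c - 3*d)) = c^2 - 3*c*d + 2*c - 6*d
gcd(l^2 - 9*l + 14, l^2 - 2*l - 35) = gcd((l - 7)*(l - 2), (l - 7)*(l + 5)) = l - 7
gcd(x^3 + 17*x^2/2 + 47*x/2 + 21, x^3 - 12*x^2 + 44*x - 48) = 1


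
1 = 1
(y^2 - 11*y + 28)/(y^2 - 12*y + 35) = (y - 4)/(y - 5)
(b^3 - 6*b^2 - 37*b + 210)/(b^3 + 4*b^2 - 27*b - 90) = (b - 7)/(b + 3)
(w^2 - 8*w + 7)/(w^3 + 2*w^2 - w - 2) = (w - 7)/(w^2 + 3*w + 2)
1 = 1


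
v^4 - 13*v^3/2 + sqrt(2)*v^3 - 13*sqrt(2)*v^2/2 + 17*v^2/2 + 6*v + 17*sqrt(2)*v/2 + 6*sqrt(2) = (v - 4)*(v - 3)*(v + 1/2)*(v + sqrt(2))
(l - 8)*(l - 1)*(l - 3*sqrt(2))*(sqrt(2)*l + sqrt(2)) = sqrt(2)*l^4 - 8*sqrt(2)*l^3 - 6*l^3 - sqrt(2)*l^2 + 48*l^2 + 6*l + 8*sqrt(2)*l - 48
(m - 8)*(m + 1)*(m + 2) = m^3 - 5*m^2 - 22*m - 16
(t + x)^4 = t^4 + 4*t^3*x + 6*t^2*x^2 + 4*t*x^3 + x^4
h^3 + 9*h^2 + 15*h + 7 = (h + 1)^2*(h + 7)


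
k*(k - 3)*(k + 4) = k^3 + k^2 - 12*k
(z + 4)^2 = z^2 + 8*z + 16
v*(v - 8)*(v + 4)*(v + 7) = v^4 + 3*v^3 - 60*v^2 - 224*v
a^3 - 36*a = a*(a - 6)*(a + 6)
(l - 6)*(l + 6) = l^2 - 36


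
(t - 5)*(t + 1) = t^2 - 4*t - 5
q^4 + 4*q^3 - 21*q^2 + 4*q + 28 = (q - 2)^2*(q + 1)*(q + 7)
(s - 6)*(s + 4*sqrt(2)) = s^2 - 6*s + 4*sqrt(2)*s - 24*sqrt(2)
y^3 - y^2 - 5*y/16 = y*(y - 5/4)*(y + 1/4)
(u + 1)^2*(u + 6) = u^3 + 8*u^2 + 13*u + 6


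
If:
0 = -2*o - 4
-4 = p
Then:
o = -2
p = -4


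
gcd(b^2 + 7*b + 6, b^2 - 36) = b + 6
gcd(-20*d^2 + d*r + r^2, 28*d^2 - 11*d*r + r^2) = -4*d + r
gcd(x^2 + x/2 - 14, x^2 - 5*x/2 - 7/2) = x - 7/2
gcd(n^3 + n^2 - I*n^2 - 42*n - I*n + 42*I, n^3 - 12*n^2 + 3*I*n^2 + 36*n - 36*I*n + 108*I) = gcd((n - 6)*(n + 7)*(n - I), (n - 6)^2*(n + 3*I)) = n - 6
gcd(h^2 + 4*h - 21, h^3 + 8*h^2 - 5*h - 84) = h^2 + 4*h - 21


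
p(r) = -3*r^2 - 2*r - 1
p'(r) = -6*r - 2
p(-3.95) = -39.91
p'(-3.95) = 21.70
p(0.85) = -4.87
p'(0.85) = -7.10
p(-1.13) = -2.57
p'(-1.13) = 4.78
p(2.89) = -31.84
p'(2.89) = -19.34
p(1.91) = -15.76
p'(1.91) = -13.46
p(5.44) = -100.66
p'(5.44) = -34.64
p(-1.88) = -7.84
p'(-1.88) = 9.28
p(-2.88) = -20.12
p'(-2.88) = 15.28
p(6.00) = -121.00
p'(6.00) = -38.00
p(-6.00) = -97.00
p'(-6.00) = 34.00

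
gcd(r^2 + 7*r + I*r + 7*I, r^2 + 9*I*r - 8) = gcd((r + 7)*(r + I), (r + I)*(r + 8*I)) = r + I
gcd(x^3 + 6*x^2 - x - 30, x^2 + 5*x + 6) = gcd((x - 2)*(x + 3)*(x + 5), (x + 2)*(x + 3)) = x + 3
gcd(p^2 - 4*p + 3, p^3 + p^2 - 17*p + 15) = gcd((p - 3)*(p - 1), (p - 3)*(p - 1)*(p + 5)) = p^2 - 4*p + 3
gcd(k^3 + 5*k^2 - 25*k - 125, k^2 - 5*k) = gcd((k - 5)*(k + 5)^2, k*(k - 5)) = k - 5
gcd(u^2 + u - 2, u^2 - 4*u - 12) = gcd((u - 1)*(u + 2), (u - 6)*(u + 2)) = u + 2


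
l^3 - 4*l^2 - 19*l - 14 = (l - 7)*(l + 1)*(l + 2)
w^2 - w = w*(w - 1)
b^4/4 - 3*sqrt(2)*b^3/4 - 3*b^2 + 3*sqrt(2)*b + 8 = (b/2 + 1)*(b/2 + sqrt(2)/2)*(b - 2)*(b - 4*sqrt(2))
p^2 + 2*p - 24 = (p - 4)*(p + 6)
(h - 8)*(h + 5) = h^2 - 3*h - 40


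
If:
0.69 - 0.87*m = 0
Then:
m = 0.79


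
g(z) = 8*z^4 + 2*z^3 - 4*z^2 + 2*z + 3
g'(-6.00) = -6646.00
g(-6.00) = 9783.00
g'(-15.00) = -106528.00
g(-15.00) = 397323.00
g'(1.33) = 77.26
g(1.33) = 28.32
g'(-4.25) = -2312.12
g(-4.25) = 2378.75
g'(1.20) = 56.34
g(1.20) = 19.68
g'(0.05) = 1.62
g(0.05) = 3.09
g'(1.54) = 120.78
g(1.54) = 48.89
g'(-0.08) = 2.66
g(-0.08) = 2.81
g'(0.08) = 1.41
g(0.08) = 3.14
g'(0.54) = 4.47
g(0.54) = 3.91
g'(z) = 32*z^3 + 6*z^2 - 8*z + 2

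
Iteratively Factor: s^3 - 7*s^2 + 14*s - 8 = (s - 1)*(s^2 - 6*s + 8) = (s - 2)*(s - 1)*(s - 4)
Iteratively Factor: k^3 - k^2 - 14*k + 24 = (k - 2)*(k^2 + k - 12) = (k - 2)*(k + 4)*(k - 3)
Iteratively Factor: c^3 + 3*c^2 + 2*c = (c)*(c^2 + 3*c + 2) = c*(c + 1)*(c + 2)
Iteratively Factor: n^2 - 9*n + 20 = (n - 5)*(n - 4)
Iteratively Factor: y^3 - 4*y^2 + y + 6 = (y - 3)*(y^2 - y - 2) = (y - 3)*(y + 1)*(y - 2)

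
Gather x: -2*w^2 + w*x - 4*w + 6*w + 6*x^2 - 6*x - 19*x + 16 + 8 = -2*w^2 + 2*w + 6*x^2 + x*(w - 25) + 24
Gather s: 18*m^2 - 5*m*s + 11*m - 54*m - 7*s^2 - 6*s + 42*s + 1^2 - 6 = 18*m^2 - 43*m - 7*s^2 + s*(36 - 5*m) - 5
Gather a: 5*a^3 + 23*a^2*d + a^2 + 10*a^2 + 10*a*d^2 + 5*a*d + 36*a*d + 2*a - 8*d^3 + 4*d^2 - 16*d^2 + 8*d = 5*a^3 + a^2*(23*d + 11) + a*(10*d^2 + 41*d + 2) - 8*d^3 - 12*d^2 + 8*d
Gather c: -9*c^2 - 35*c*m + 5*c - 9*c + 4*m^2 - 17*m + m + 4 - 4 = -9*c^2 + c*(-35*m - 4) + 4*m^2 - 16*m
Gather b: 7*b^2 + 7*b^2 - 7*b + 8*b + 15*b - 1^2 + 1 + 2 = 14*b^2 + 16*b + 2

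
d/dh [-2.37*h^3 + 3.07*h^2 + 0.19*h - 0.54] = -7.11*h^2 + 6.14*h + 0.19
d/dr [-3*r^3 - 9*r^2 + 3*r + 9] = -9*r^2 - 18*r + 3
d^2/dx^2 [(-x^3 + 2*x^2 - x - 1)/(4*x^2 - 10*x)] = (-9*x^3 - 12*x^2 + 30*x - 25)/(x^3*(8*x^3 - 60*x^2 + 150*x - 125))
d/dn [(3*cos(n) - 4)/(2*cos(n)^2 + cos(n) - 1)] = (-6*sin(n)^2 - 16*cos(n) + 5)*sin(n)/(cos(n) + cos(2*n))^2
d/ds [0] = 0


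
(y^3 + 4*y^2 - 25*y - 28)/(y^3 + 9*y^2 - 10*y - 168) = (y + 1)/(y + 6)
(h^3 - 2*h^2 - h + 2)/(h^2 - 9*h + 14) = (h^2 - 1)/(h - 7)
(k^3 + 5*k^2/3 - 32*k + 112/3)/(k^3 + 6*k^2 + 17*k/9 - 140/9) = 3*(k^2 + 3*k - 28)/(3*k^2 + 22*k + 35)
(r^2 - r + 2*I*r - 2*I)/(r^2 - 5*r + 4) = (r + 2*I)/(r - 4)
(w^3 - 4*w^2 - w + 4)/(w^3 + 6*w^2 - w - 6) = (w - 4)/(w + 6)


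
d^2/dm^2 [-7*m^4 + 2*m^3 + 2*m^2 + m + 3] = -84*m^2 + 12*m + 4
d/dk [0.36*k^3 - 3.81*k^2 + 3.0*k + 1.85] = 1.08*k^2 - 7.62*k + 3.0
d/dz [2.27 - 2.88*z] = -2.88000000000000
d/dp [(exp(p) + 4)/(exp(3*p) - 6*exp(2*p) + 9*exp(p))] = 2*(-exp(2*p) - 6*exp(p) + 6)*exp(-p)/(exp(3*p) - 9*exp(2*p) + 27*exp(p) - 27)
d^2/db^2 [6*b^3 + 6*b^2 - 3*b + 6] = 36*b + 12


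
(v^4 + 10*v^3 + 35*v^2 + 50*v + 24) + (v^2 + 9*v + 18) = v^4 + 10*v^3 + 36*v^2 + 59*v + 42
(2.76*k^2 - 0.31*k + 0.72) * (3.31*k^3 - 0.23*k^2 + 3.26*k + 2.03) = 9.1356*k^5 - 1.6609*k^4 + 11.4521*k^3 + 4.4266*k^2 + 1.7179*k + 1.4616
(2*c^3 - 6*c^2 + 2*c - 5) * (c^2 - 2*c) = 2*c^5 - 10*c^4 + 14*c^3 - 9*c^2 + 10*c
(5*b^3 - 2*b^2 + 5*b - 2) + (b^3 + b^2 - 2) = 6*b^3 - b^2 + 5*b - 4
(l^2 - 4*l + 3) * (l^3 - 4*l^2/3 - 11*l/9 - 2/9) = l^5 - 16*l^4/3 + 64*l^3/9 + 2*l^2/3 - 25*l/9 - 2/3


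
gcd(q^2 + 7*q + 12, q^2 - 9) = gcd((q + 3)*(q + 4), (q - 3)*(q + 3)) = q + 3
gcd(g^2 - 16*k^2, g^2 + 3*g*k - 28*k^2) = g - 4*k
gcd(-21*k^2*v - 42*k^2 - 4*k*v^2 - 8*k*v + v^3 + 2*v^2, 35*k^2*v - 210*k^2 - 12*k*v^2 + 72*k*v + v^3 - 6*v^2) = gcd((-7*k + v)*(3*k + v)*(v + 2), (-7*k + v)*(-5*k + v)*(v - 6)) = -7*k + v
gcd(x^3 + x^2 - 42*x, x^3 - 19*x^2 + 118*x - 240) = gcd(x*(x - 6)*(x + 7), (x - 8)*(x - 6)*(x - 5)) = x - 6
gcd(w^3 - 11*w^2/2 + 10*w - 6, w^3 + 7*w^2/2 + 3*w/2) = 1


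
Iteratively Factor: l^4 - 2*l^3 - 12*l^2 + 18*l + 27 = (l + 3)*(l^3 - 5*l^2 + 3*l + 9) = (l - 3)*(l + 3)*(l^2 - 2*l - 3) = (l - 3)^2*(l + 3)*(l + 1)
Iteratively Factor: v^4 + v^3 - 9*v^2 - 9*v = (v + 1)*(v^3 - 9*v) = (v - 3)*(v + 1)*(v^2 + 3*v) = (v - 3)*(v + 1)*(v + 3)*(v)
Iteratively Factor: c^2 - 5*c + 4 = (c - 4)*(c - 1)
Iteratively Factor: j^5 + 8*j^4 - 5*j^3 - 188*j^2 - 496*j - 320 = (j - 5)*(j^4 + 13*j^3 + 60*j^2 + 112*j + 64) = (j - 5)*(j + 4)*(j^3 + 9*j^2 + 24*j + 16) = (j - 5)*(j + 4)^2*(j^2 + 5*j + 4) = (j - 5)*(j + 4)^3*(j + 1)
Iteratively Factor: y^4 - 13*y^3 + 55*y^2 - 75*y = (y)*(y^3 - 13*y^2 + 55*y - 75) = y*(y - 5)*(y^2 - 8*y + 15) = y*(y - 5)^2*(y - 3)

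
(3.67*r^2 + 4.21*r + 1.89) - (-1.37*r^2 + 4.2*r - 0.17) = 5.04*r^2 + 0.00999999999999979*r + 2.06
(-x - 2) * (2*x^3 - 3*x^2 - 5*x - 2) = -2*x^4 - x^3 + 11*x^2 + 12*x + 4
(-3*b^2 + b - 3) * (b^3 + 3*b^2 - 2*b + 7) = -3*b^5 - 8*b^4 + 6*b^3 - 32*b^2 + 13*b - 21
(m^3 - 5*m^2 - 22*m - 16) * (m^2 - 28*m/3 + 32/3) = m^5 - 43*m^4/3 + 106*m^3/3 + 136*m^2 - 256*m/3 - 512/3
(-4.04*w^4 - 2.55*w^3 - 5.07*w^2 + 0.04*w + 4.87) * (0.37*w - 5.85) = -1.4948*w^5 + 22.6905*w^4 + 13.0416*w^3 + 29.6743*w^2 + 1.5679*w - 28.4895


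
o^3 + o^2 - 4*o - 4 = (o - 2)*(o + 1)*(o + 2)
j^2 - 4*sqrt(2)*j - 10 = (j - 5*sqrt(2))*(j + sqrt(2))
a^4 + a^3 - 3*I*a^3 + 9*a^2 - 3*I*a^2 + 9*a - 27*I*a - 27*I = (a + 1)*(a - 3*I)^2*(a + 3*I)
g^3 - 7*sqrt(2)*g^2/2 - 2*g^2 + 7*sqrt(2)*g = g*(g - 2)*(g - 7*sqrt(2)/2)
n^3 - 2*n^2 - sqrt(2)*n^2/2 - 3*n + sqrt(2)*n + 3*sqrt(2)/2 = (n - 3)*(n + 1)*(n - sqrt(2)/2)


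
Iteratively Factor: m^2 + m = (m)*(m + 1)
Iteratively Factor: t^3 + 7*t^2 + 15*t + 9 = (t + 3)*(t^2 + 4*t + 3) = (t + 1)*(t + 3)*(t + 3)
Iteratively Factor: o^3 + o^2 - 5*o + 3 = (o - 1)*(o^2 + 2*o - 3) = (o - 1)^2*(o + 3)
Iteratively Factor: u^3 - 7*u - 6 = (u + 2)*(u^2 - 2*u - 3) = (u - 3)*(u + 2)*(u + 1)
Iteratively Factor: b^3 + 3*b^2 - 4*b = (b - 1)*(b^2 + 4*b) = b*(b - 1)*(b + 4)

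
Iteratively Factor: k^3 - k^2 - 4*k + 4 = (k - 1)*(k^2 - 4) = (k - 1)*(k + 2)*(k - 2)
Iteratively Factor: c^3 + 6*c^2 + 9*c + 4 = (c + 1)*(c^2 + 5*c + 4) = (c + 1)^2*(c + 4)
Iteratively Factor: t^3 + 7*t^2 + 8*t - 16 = (t + 4)*(t^2 + 3*t - 4) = (t + 4)^2*(t - 1)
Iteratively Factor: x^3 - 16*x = (x - 4)*(x^2 + 4*x) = x*(x - 4)*(x + 4)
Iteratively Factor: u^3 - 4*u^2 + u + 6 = (u - 2)*(u^2 - 2*u - 3) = (u - 2)*(u + 1)*(u - 3)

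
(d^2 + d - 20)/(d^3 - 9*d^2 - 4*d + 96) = (d + 5)/(d^2 - 5*d - 24)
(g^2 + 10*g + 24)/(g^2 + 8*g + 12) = (g + 4)/(g + 2)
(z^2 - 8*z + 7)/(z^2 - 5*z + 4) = (z - 7)/(z - 4)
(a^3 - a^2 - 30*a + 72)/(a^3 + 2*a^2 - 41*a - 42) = (a^3 - a^2 - 30*a + 72)/(a^3 + 2*a^2 - 41*a - 42)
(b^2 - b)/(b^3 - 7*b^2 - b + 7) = b/(b^2 - 6*b - 7)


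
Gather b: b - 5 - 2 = b - 7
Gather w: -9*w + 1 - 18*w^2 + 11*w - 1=-18*w^2 + 2*w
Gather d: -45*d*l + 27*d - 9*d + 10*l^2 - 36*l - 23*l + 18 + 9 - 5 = d*(18 - 45*l) + 10*l^2 - 59*l + 22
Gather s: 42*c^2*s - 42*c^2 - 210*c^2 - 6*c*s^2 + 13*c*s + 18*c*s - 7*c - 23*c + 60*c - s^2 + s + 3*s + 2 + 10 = -252*c^2 + 30*c + s^2*(-6*c - 1) + s*(42*c^2 + 31*c + 4) + 12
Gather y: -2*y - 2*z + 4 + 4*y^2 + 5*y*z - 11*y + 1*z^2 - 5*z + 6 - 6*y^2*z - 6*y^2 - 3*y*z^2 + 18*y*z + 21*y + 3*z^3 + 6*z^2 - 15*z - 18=y^2*(-6*z - 2) + y*(-3*z^2 + 23*z + 8) + 3*z^3 + 7*z^2 - 22*z - 8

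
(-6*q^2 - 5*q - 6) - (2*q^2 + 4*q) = -8*q^2 - 9*q - 6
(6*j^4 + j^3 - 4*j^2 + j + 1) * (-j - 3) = -6*j^5 - 19*j^4 + j^3 + 11*j^2 - 4*j - 3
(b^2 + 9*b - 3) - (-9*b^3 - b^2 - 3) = 9*b^3 + 2*b^2 + 9*b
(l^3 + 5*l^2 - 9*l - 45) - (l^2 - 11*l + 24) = l^3 + 4*l^2 + 2*l - 69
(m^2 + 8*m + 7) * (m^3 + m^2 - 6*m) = m^5 + 9*m^4 + 9*m^3 - 41*m^2 - 42*m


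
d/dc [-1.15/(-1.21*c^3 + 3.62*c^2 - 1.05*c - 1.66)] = (-4.1745*c^2 + 8.326*c - 1.2075)/(1.21*c^3 - 3.62*c^2 + 1.05*c + 1.66)^2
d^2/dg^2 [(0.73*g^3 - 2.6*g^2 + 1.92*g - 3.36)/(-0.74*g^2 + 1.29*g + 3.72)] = (4.44089209850063e-16*g^5 - 3.587538*g^3 + 32.964552*g^2 - 111.569184*g + 120.06864)/(0.405224*g^6 - 2.119212*g^5 - 2.416914*g^4 + 19.159983*g^3 + 12.149892*g^2 - 53.554608*g - 51.478848)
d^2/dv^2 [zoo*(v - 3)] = 0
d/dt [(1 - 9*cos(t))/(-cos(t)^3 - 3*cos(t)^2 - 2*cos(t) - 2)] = (18*cos(t)^3 + 24*cos(t)^2 - 6*cos(t) - 20)*sin(t)/(cos(t)^3 + 3*cos(t)^2 + 2*cos(t) + 2)^2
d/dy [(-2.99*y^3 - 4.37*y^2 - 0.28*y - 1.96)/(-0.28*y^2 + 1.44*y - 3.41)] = (0.8372*y^4 - 8.6112*y^3 + 24.2165*y^2 + 28.7058*y + 3.7772)/(0.0784*y^4 - 0.8064*y^3 + 3.9832*y^2 - 9.8208*y + 11.6281)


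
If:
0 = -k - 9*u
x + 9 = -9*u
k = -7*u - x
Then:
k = 81/11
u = -9/11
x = -18/11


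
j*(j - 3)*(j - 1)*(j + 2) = j^4 - 2*j^3 - 5*j^2 + 6*j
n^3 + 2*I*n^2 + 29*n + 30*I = (n - 5*I)*(n + I)*(n + 6*I)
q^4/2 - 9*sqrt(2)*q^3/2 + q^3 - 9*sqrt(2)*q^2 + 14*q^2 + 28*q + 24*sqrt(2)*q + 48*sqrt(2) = (q/2 + sqrt(2)/2)*(q + 2)*(q - 6*sqrt(2))*(q - 4*sqrt(2))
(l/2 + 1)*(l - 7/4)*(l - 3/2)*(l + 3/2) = l^4/2 + l^3/8 - 23*l^2/8 - 9*l/32 + 63/16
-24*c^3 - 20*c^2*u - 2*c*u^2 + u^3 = (-6*c + u)*(2*c + u)^2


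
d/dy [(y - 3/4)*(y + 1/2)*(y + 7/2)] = 3*y^2 + 13*y/2 - 5/4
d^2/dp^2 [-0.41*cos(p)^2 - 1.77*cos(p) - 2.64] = 1.77*cos(p) + 0.82*cos(2*p)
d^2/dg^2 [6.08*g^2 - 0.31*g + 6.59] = 12.1600000000000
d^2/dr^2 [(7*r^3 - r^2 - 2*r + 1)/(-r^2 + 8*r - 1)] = 2*(-431*r^3 + 162*r^2 - 3*r - 46)/(r^6 - 24*r^5 + 195*r^4 - 560*r^3 + 195*r^2 - 24*r + 1)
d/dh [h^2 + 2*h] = 2*h + 2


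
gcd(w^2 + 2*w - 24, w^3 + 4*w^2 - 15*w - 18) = w + 6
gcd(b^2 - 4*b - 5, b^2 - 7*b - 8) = b + 1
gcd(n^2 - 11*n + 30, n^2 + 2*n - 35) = n - 5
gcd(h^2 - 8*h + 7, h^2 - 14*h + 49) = h - 7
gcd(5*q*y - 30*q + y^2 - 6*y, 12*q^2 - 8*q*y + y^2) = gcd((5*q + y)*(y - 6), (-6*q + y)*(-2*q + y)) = 1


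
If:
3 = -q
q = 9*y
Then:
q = -3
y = -1/3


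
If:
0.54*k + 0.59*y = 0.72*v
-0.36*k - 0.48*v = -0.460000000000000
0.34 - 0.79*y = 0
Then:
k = 0.40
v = 0.66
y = 0.43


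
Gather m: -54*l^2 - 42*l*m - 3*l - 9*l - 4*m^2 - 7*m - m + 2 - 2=-54*l^2 - 12*l - 4*m^2 + m*(-42*l - 8)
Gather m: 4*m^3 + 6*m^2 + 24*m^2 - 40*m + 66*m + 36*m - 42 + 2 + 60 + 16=4*m^3 + 30*m^2 + 62*m + 36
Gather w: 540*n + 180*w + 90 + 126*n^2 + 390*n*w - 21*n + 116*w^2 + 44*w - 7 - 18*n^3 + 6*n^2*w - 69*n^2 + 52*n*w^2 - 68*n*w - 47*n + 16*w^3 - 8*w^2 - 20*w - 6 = -18*n^3 + 57*n^2 + 472*n + 16*w^3 + w^2*(52*n + 108) + w*(6*n^2 + 322*n + 204) + 77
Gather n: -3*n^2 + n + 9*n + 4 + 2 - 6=-3*n^2 + 10*n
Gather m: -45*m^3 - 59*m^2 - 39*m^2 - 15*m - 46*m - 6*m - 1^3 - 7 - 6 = -45*m^3 - 98*m^2 - 67*m - 14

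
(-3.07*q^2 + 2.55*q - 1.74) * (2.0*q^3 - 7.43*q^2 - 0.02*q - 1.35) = -6.14*q^5 + 27.9101*q^4 - 22.3651*q^3 + 17.0217*q^2 - 3.4077*q + 2.349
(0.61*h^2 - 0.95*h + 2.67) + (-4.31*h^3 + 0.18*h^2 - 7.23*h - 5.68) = -4.31*h^3 + 0.79*h^2 - 8.18*h - 3.01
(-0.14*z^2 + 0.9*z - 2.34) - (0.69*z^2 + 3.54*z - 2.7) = -0.83*z^2 - 2.64*z + 0.36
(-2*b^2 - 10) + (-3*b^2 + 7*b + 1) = -5*b^2 + 7*b - 9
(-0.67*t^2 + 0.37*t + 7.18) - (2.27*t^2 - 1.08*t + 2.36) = -2.94*t^2 + 1.45*t + 4.82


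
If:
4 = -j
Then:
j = -4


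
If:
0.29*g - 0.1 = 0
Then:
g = 0.34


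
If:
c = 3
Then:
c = 3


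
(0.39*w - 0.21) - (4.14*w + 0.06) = -3.75*w - 0.27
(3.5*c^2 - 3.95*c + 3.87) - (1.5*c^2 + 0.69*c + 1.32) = 2.0*c^2 - 4.64*c + 2.55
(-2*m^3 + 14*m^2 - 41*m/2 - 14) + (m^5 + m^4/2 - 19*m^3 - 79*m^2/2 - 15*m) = m^5 + m^4/2 - 21*m^3 - 51*m^2/2 - 71*m/2 - 14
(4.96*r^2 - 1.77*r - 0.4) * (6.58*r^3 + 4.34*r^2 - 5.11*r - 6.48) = 32.6368*r^5 + 9.8798*r^4 - 35.6594*r^3 - 24.8321*r^2 + 13.5136*r + 2.592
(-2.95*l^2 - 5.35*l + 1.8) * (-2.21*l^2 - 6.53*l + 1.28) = 6.5195*l^4 + 31.087*l^3 + 27.1815*l^2 - 18.602*l + 2.304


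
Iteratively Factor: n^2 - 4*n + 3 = (n - 1)*(n - 3)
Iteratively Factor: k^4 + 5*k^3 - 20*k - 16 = (k + 1)*(k^3 + 4*k^2 - 4*k - 16) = (k + 1)*(k + 4)*(k^2 - 4) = (k - 2)*(k + 1)*(k + 4)*(k + 2)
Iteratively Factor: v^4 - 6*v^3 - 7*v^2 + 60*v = (v - 5)*(v^3 - v^2 - 12*v) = v*(v - 5)*(v^2 - v - 12) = v*(v - 5)*(v - 4)*(v + 3)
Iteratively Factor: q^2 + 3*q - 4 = (q - 1)*(q + 4)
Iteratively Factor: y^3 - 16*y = (y - 4)*(y^2 + 4*y) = y*(y - 4)*(y + 4)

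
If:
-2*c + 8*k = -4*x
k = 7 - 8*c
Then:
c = 2*x/33 + 28/33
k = 7/33 - 16*x/33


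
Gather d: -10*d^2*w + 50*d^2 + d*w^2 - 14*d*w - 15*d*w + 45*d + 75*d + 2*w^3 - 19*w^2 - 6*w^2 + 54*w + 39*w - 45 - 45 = d^2*(50 - 10*w) + d*(w^2 - 29*w + 120) + 2*w^3 - 25*w^2 + 93*w - 90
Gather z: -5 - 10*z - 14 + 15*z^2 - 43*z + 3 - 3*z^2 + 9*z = 12*z^2 - 44*z - 16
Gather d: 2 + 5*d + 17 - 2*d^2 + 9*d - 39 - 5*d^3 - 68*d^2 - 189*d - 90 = -5*d^3 - 70*d^2 - 175*d - 110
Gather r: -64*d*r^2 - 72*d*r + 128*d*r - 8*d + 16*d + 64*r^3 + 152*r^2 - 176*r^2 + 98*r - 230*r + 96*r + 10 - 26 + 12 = 8*d + 64*r^3 + r^2*(-64*d - 24) + r*(56*d - 36) - 4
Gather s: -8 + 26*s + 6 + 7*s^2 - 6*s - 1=7*s^2 + 20*s - 3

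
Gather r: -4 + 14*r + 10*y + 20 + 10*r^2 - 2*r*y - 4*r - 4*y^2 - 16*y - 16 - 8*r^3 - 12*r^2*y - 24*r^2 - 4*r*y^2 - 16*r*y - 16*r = -8*r^3 + r^2*(-12*y - 14) + r*(-4*y^2 - 18*y - 6) - 4*y^2 - 6*y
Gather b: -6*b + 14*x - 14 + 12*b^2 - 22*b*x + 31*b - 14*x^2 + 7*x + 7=12*b^2 + b*(25 - 22*x) - 14*x^2 + 21*x - 7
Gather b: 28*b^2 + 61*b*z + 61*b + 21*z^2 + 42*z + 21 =28*b^2 + b*(61*z + 61) + 21*z^2 + 42*z + 21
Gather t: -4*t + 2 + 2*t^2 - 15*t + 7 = 2*t^2 - 19*t + 9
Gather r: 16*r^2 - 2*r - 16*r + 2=16*r^2 - 18*r + 2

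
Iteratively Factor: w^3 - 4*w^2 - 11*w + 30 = (w - 2)*(w^2 - 2*w - 15) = (w - 2)*(w + 3)*(w - 5)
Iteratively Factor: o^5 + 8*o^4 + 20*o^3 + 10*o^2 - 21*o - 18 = (o + 2)*(o^4 + 6*o^3 + 8*o^2 - 6*o - 9) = (o - 1)*(o + 2)*(o^3 + 7*o^2 + 15*o + 9) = (o - 1)*(o + 2)*(o + 3)*(o^2 + 4*o + 3) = (o - 1)*(o + 1)*(o + 2)*(o + 3)*(o + 3)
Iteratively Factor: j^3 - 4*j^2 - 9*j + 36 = (j - 4)*(j^2 - 9) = (j - 4)*(j + 3)*(j - 3)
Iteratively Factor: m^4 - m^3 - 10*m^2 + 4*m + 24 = (m + 2)*(m^3 - 3*m^2 - 4*m + 12) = (m - 2)*(m + 2)*(m^2 - m - 6) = (m - 3)*(m - 2)*(m + 2)*(m + 2)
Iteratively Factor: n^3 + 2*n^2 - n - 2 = (n + 2)*(n^2 - 1) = (n + 1)*(n + 2)*(n - 1)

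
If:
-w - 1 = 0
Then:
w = -1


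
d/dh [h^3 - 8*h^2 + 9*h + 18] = 3*h^2 - 16*h + 9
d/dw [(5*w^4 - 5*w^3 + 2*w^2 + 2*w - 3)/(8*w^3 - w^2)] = (40*w^5 - 10*w^4 - 11*w^3 - 32*w^2 + 74*w - 6)/(w^3*(64*w^2 - 16*w + 1))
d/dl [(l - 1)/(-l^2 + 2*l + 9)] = (-l^2 + 2*l + 2*(l - 1)^2 + 9)/(-l^2 + 2*l + 9)^2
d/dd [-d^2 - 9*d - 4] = -2*d - 9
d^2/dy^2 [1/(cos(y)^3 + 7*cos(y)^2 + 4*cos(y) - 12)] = ((19*cos(y) + 56*cos(2*y) + 9*cos(3*y))*(cos(y)^3 + 7*cos(y)^2 + 4*cos(y) - 12)/4 + 2*(3*cos(y)^2 + 14*cos(y) + 4)^2*sin(y)^2)/(cos(y)^3 + 7*cos(y)^2 + 4*cos(y) - 12)^3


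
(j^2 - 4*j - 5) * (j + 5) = j^3 + j^2 - 25*j - 25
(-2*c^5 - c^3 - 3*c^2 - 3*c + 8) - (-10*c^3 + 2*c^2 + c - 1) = -2*c^5 + 9*c^3 - 5*c^2 - 4*c + 9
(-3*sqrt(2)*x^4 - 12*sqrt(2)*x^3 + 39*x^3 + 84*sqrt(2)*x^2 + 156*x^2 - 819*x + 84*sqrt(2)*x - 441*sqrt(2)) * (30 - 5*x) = 15*sqrt(2)*x^5 - 195*x^4 - 30*sqrt(2)*x^4 - 780*sqrt(2)*x^3 + 390*x^3 + 2100*sqrt(2)*x^2 + 8775*x^2 - 24570*x + 4725*sqrt(2)*x - 13230*sqrt(2)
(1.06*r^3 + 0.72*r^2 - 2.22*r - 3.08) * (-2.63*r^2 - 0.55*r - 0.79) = -2.7878*r^5 - 2.4766*r^4 + 4.6052*r^3 + 8.7526*r^2 + 3.4478*r + 2.4332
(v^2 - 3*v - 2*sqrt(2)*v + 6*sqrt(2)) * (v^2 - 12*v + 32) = v^4 - 15*v^3 - 2*sqrt(2)*v^3 + 30*sqrt(2)*v^2 + 68*v^2 - 136*sqrt(2)*v - 96*v + 192*sqrt(2)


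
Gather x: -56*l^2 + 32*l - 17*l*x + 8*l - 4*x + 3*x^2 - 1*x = -56*l^2 + 40*l + 3*x^2 + x*(-17*l - 5)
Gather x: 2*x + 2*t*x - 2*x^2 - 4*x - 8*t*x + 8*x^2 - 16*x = 6*x^2 + x*(-6*t - 18)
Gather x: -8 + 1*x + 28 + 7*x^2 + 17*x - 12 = 7*x^2 + 18*x + 8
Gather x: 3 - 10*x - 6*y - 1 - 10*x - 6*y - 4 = -20*x - 12*y - 2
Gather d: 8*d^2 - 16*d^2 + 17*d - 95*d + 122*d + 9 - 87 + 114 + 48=-8*d^2 + 44*d + 84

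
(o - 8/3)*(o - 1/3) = o^2 - 3*o + 8/9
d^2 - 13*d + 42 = (d - 7)*(d - 6)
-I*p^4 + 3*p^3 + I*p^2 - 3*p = p*(p + 1)*(p + 3*I)*(-I*p + I)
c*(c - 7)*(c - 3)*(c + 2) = c^4 - 8*c^3 + c^2 + 42*c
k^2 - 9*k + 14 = (k - 7)*(k - 2)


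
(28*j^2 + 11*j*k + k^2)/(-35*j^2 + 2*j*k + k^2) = (-4*j - k)/(5*j - k)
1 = 1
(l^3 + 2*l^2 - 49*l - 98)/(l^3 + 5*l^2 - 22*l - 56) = (l - 7)/(l - 4)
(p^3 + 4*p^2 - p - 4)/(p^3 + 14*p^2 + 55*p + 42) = (p^2 + 3*p - 4)/(p^2 + 13*p + 42)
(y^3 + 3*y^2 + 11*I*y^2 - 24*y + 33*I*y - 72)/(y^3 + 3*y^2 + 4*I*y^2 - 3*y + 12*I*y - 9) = (y + 8*I)/(y + I)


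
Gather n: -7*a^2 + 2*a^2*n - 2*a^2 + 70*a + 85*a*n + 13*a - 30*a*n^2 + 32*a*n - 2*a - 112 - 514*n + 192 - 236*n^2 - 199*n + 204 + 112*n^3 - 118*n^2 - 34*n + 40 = -9*a^2 + 81*a + 112*n^3 + n^2*(-30*a - 354) + n*(2*a^2 + 117*a - 747) + 324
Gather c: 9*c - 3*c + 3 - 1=6*c + 2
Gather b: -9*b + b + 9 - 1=8 - 8*b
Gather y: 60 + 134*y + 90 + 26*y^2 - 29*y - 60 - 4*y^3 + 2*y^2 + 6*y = -4*y^3 + 28*y^2 + 111*y + 90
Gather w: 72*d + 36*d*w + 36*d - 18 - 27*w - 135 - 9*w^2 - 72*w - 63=108*d - 9*w^2 + w*(36*d - 99) - 216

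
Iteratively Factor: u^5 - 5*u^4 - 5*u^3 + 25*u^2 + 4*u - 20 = (u + 1)*(u^4 - 6*u^3 + u^2 + 24*u - 20) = (u - 2)*(u + 1)*(u^3 - 4*u^2 - 7*u + 10) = (u - 2)*(u + 1)*(u + 2)*(u^2 - 6*u + 5) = (u - 5)*(u - 2)*(u + 1)*(u + 2)*(u - 1)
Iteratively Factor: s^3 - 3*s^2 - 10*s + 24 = (s - 4)*(s^2 + s - 6) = (s - 4)*(s - 2)*(s + 3)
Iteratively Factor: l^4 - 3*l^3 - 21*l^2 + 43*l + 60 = (l + 1)*(l^3 - 4*l^2 - 17*l + 60) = (l - 5)*(l + 1)*(l^2 + l - 12) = (l - 5)*(l - 3)*(l + 1)*(l + 4)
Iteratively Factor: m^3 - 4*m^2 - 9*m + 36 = (m + 3)*(m^2 - 7*m + 12) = (m - 4)*(m + 3)*(m - 3)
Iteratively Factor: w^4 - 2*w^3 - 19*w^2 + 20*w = (w)*(w^3 - 2*w^2 - 19*w + 20) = w*(w - 1)*(w^2 - w - 20) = w*(w - 1)*(w + 4)*(w - 5)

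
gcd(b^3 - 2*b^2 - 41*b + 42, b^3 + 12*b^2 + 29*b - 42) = b^2 + 5*b - 6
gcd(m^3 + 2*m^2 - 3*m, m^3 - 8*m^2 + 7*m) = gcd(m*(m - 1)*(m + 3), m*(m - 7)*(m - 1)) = m^2 - m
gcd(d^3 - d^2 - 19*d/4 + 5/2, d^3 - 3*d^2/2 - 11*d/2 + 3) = d^2 + 3*d/2 - 1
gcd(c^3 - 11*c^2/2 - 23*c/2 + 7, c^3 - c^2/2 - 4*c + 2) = c^2 + 3*c/2 - 1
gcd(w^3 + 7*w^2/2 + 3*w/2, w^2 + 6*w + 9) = w + 3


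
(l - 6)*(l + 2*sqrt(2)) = l^2 - 6*l + 2*sqrt(2)*l - 12*sqrt(2)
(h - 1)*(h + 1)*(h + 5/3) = h^3 + 5*h^2/3 - h - 5/3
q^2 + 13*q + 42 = (q + 6)*(q + 7)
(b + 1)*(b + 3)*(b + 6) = b^3 + 10*b^2 + 27*b + 18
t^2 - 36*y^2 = (t - 6*y)*(t + 6*y)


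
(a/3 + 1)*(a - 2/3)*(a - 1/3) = a^3/3 + 2*a^2/3 - 25*a/27 + 2/9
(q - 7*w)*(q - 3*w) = q^2 - 10*q*w + 21*w^2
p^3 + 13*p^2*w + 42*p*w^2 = p*(p + 6*w)*(p + 7*w)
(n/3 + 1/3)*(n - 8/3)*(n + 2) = n^3/3 + n^2/9 - 2*n - 16/9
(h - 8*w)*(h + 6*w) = h^2 - 2*h*w - 48*w^2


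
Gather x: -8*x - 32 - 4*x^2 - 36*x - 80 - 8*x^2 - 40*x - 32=-12*x^2 - 84*x - 144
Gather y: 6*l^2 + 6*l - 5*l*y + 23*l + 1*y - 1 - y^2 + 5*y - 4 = 6*l^2 + 29*l - y^2 + y*(6 - 5*l) - 5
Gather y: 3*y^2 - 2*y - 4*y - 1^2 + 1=3*y^2 - 6*y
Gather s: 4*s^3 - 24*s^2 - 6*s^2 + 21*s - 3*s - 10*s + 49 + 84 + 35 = 4*s^3 - 30*s^2 + 8*s + 168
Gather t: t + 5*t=6*t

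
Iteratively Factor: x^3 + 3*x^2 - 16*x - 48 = (x - 4)*(x^2 + 7*x + 12) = (x - 4)*(x + 4)*(x + 3)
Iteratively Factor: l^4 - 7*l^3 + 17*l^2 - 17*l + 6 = (l - 3)*(l^3 - 4*l^2 + 5*l - 2) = (l - 3)*(l - 1)*(l^2 - 3*l + 2) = (l - 3)*(l - 2)*(l - 1)*(l - 1)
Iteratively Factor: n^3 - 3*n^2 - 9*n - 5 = (n + 1)*(n^2 - 4*n - 5) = (n - 5)*(n + 1)*(n + 1)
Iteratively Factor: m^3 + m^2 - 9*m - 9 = (m - 3)*(m^2 + 4*m + 3) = (m - 3)*(m + 1)*(m + 3)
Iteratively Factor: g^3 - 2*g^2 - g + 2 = (g - 1)*(g^2 - g - 2) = (g - 1)*(g + 1)*(g - 2)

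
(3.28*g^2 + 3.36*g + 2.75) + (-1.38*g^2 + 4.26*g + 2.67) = 1.9*g^2 + 7.62*g + 5.42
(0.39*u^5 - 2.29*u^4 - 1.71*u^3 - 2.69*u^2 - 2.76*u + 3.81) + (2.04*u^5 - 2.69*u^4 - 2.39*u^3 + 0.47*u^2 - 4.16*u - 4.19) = 2.43*u^5 - 4.98*u^4 - 4.1*u^3 - 2.22*u^2 - 6.92*u - 0.38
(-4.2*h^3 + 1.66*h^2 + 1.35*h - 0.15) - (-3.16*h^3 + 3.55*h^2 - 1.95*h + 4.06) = -1.04*h^3 - 1.89*h^2 + 3.3*h - 4.21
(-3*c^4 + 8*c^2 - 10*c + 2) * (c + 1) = -3*c^5 - 3*c^4 + 8*c^3 - 2*c^2 - 8*c + 2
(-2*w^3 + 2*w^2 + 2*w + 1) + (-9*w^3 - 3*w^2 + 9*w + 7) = -11*w^3 - w^2 + 11*w + 8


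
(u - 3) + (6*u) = 7*u - 3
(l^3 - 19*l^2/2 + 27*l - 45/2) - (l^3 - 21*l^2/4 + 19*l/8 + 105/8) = -17*l^2/4 + 197*l/8 - 285/8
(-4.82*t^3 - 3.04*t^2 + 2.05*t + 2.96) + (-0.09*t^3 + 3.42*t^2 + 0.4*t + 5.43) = -4.91*t^3 + 0.38*t^2 + 2.45*t + 8.39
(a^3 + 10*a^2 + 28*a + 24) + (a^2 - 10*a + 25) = a^3 + 11*a^2 + 18*a + 49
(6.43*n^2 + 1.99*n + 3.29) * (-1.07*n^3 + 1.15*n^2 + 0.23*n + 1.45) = -6.8801*n^5 + 5.2652*n^4 + 0.2471*n^3 + 13.5647*n^2 + 3.6422*n + 4.7705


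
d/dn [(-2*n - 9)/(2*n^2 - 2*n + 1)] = 4*(n^2 + 9*n - 5)/(4*n^4 - 8*n^3 + 8*n^2 - 4*n + 1)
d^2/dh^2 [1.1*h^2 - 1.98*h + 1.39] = 2.20000000000000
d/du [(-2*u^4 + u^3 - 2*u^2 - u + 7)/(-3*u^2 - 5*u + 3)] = (12*u^5 + 27*u^4 - 34*u^3 + 16*u^2 + 30*u + 32)/(9*u^4 + 30*u^3 + 7*u^2 - 30*u + 9)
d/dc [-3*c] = -3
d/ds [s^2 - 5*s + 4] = 2*s - 5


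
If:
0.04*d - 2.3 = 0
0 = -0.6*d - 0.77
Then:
No Solution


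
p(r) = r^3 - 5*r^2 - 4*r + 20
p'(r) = 3*r^2 - 10*r - 4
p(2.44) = -5.00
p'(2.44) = -10.54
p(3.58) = -12.52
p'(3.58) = -1.35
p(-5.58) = -287.10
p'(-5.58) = 145.21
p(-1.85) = 3.96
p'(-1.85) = 24.77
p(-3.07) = -43.78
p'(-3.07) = 54.97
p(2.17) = -2.01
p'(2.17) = -11.57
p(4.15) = -11.24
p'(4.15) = 6.17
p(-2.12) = -3.52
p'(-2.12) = 30.68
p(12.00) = 980.00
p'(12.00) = 308.00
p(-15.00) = -4420.00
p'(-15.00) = 821.00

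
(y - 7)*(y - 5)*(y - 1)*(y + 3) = y^4 - 10*y^3 + 8*y^2 + 106*y - 105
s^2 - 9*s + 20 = (s - 5)*(s - 4)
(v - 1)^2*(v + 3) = v^3 + v^2 - 5*v + 3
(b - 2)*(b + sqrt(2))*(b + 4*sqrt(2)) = b^3 - 2*b^2 + 5*sqrt(2)*b^2 - 10*sqrt(2)*b + 8*b - 16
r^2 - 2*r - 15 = (r - 5)*(r + 3)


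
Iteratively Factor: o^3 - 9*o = (o)*(o^2 - 9) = o*(o + 3)*(o - 3)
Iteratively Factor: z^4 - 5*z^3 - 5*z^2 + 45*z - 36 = (z - 3)*(z^3 - 2*z^2 - 11*z + 12) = (z - 3)*(z - 1)*(z^2 - z - 12) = (z - 3)*(z - 1)*(z + 3)*(z - 4)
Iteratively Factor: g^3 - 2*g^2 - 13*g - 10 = (g + 1)*(g^2 - 3*g - 10) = (g + 1)*(g + 2)*(g - 5)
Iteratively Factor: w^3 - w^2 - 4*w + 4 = (w - 1)*(w^2 - 4) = (w - 1)*(w + 2)*(w - 2)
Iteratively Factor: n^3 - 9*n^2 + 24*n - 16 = (n - 1)*(n^2 - 8*n + 16) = (n - 4)*(n - 1)*(n - 4)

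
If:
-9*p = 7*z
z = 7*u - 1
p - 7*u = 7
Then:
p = 7/2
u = -1/2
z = -9/2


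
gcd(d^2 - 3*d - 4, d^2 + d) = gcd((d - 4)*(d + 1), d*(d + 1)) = d + 1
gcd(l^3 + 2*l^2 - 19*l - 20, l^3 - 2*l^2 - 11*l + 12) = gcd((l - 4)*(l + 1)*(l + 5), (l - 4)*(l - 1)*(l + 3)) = l - 4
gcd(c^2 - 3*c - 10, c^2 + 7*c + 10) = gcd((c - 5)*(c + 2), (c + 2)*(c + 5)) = c + 2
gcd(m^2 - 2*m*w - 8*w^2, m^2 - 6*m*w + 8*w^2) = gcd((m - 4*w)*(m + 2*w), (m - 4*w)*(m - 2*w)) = -m + 4*w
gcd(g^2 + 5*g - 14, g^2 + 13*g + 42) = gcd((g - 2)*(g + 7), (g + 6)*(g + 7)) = g + 7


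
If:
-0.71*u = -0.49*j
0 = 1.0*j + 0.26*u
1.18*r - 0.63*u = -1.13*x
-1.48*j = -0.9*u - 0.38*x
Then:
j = 0.00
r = 0.00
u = 0.00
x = 0.00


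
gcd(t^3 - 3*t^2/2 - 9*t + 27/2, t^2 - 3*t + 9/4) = t - 3/2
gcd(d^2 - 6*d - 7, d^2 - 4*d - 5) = d + 1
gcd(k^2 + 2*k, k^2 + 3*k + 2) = k + 2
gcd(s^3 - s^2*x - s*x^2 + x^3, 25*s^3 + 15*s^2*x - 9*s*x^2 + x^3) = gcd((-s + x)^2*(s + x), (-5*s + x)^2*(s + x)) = s + x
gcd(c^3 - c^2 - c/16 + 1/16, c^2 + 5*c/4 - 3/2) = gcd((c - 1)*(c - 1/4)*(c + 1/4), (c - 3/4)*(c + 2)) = 1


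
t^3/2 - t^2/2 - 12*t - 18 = (t/2 + 1)*(t - 6)*(t + 3)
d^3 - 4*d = d*(d - 2)*(d + 2)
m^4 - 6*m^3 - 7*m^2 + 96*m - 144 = (m - 4)*(m - 3)^2*(m + 4)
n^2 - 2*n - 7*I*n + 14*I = (n - 2)*(n - 7*I)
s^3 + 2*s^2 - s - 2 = (s - 1)*(s + 1)*(s + 2)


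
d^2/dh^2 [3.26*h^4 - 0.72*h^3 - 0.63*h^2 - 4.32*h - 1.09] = 39.12*h^2 - 4.32*h - 1.26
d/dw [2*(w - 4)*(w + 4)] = 4*w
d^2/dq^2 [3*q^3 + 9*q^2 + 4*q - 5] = 18*q + 18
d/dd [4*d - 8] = 4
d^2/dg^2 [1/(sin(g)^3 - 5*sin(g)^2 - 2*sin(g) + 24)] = (-9*sin(g)^6 + 55*sin(g)^5 - 84*sin(g)^4 + 106*sin(g)^3 - 346*sin(g)^2 - 132*sin(g) + 248)/(sin(g)^3 - 5*sin(g)^2 - 2*sin(g) + 24)^3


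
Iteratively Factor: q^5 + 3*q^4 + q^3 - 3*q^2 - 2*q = (q + 1)*(q^4 + 2*q^3 - q^2 - 2*q) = (q - 1)*(q + 1)*(q^3 + 3*q^2 + 2*q) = (q - 1)*(q + 1)^2*(q^2 + 2*q) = (q - 1)*(q + 1)^2*(q + 2)*(q)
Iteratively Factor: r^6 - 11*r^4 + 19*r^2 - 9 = (r - 1)*(r^5 + r^4 - 10*r^3 - 10*r^2 + 9*r + 9) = (r - 1)^2*(r^4 + 2*r^3 - 8*r^2 - 18*r - 9) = (r - 1)^2*(r + 1)*(r^3 + r^2 - 9*r - 9) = (r - 1)^2*(r + 1)*(r + 3)*(r^2 - 2*r - 3) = (r - 3)*(r - 1)^2*(r + 1)*(r + 3)*(r + 1)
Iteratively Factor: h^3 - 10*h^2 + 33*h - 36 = (h - 3)*(h^2 - 7*h + 12) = (h - 3)^2*(h - 4)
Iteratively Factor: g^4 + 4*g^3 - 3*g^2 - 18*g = (g + 3)*(g^3 + g^2 - 6*g) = (g - 2)*(g + 3)*(g^2 + 3*g) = g*(g - 2)*(g + 3)*(g + 3)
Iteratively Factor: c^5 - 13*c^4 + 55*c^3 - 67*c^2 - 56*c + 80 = (c - 1)*(c^4 - 12*c^3 + 43*c^2 - 24*c - 80) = (c - 4)*(c - 1)*(c^3 - 8*c^2 + 11*c + 20) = (c - 5)*(c - 4)*(c - 1)*(c^2 - 3*c - 4) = (c - 5)*(c - 4)^2*(c - 1)*(c + 1)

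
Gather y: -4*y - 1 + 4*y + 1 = 0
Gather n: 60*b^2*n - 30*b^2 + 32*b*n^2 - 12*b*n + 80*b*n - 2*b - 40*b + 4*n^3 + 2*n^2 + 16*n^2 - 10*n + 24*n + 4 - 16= -30*b^2 - 42*b + 4*n^3 + n^2*(32*b + 18) + n*(60*b^2 + 68*b + 14) - 12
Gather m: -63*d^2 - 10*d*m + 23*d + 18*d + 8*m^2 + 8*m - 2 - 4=-63*d^2 + 41*d + 8*m^2 + m*(8 - 10*d) - 6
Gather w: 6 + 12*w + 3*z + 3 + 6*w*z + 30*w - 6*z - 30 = w*(6*z + 42) - 3*z - 21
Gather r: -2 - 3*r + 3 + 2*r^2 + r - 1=2*r^2 - 2*r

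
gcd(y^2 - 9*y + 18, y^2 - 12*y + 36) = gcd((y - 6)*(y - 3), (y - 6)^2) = y - 6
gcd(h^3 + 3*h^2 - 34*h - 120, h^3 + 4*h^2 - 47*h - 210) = h + 5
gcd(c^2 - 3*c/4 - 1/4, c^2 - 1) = c - 1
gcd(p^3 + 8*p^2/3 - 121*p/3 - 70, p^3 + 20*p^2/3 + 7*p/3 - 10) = p + 5/3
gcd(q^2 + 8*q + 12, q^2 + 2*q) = q + 2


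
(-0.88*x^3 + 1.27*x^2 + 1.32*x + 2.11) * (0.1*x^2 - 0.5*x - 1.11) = -0.088*x^5 + 0.567*x^4 + 0.4738*x^3 - 1.8587*x^2 - 2.5202*x - 2.3421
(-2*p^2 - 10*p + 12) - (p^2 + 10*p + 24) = -3*p^2 - 20*p - 12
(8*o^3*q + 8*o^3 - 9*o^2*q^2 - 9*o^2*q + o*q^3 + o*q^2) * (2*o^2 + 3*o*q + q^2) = 16*o^5*q + 16*o^5 + 6*o^4*q^2 + 6*o^4*q - 17*o^3*q^3 - 17*o^3*q^2 - 6*o^2*q^4 - 6*o^2*q^3 + o*q^5 + o*q^4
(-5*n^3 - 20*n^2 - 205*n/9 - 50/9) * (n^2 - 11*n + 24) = -5*n^5 + 35*n^4 + 695*n^3/9 - 235*n^2 - 4370*n/9 - 400/3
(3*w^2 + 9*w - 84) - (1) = 3*w^2 + 9*w - 85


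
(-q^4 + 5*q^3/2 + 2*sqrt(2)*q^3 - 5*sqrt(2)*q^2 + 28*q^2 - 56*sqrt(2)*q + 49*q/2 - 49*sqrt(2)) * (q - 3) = -q^5 + 2*sqrt(2)*q^4 + 11*q^4/2 - 11*sqrt(2)*q^3 + 41*q^3/2 - 119*q^2/2 - 41*sqrt(2)*q^2 - 147*q/2 + 119*sqrt(2)*q + 147*sqrt(2)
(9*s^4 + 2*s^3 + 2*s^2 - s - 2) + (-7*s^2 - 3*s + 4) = 9*s^4 + 2*s^3 - 5*s^2 - 4*s + 2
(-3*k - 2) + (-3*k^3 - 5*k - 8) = -3*k^3 - 8*k - 10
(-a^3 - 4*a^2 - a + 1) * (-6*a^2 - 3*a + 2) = 6*a^5 + 27*a^4 + 16*a^3 - 11*a^2 - 5*a + 2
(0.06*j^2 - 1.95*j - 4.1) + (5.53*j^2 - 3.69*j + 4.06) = 5.59*j^2 - 5.64*j - 0.04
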